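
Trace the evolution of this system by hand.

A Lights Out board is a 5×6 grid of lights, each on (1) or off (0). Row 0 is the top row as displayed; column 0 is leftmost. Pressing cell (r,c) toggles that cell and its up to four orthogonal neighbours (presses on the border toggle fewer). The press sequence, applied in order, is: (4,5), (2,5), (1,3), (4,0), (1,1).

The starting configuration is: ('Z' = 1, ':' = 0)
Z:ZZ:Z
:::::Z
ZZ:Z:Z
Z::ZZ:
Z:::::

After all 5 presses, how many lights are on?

step 0: Z:ZZ:Z
:::::Z
ZZ:Z:Z
Z::ZZ:
Z:::::
step 1: Z:ZZ:Z
:::::Z
ZZ:Z:Z
Z::ZZZ
Z:::ZZ
step 2: Z:ZZ:Z
::::::
ZZ:ZZ:
Z::ZZ:
Z:::ZZ
step 3: Z:Z::Z
::ZZZ:
ZZ::Z:
Z::ZZ:
Z:::ZZ
step 4: Z:Z::Z
::ZZZ:
ZZ::Z:
:::ZZ:
:Z::ZZ
step 5: ZZZ::Z
ZZ:ZZ:
Z:::Z:
:::ZZ:
:Z::ZZ

15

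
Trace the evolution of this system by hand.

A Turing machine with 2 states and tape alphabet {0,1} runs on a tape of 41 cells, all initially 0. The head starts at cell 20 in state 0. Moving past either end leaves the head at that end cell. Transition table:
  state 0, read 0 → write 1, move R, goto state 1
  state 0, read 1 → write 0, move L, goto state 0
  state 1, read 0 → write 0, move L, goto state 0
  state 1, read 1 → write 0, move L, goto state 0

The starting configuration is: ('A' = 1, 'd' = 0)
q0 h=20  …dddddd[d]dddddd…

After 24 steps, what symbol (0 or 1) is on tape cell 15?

step 0: q0 h=20  …dddddd[d]dddddd…
step 1: q1 h=21  …dddddA[d]dddddd…
step 2: q0 h=20  …dddddd[A]dddddd…
step 3: q0 h=19  …dddddd[d]dddddd…
step 4: q1 h=20  …dddddA[d]dddddd…
step 5: q0 h=19  …dddddd[A]dddddd…
step 6: q0 h=18  …dddddd[d]dddddd…
step 7: q1 h=19  …dddddA[d]dddddd…
step 8: q0 h=18  …dddddd[A]dddddd…
step 9: q0 h=17  …dddddd[d]dddddd…
step 10: q1 h=18  …dddddA[d]dddddd…
step 11: q0 h=17  …dddddd[A]dddddd…
step 12: q0 h=16  …dddddd[d]dddddd…
step 13: q1 h=17  …dddddA[d]dddddd…
step 14: q0 h=16  …dddddd[A]dddddd…
step 15: q0 h=15  …dddddd[d]dddddd…
step 16: q1 h=16  …dddddA[d]dddddd…
step 17: q0 h=15  …dddddd[A]dddddd…
step 18: q0 h=14  …dddddd[d]dddddd…
step 19: q1 h=15  …dddddA[d]dddddd…
step 20: q0 h=14  …dddddd[A]dddddd…
step 21: q0 h=13  …dddddd[d]dddddd…
step 22: q1 h=14  …dddddA[d]dddddd…
step 23: q0 h=13  …dddddd[A]dddddd…
step 24: q0 h=12  …dddddd[d]dddddd…

0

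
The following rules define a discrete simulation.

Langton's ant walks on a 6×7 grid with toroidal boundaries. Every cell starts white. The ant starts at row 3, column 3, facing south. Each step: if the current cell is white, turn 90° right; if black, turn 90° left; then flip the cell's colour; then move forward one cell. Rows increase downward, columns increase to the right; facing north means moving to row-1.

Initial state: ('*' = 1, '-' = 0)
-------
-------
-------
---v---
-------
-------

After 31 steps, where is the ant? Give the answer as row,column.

step 0: -------
-------
-------
---v---
-------
-------
step 1: -------
-------
-------
--<*---
-------
-------
step 2: -------
-------
--^----
--**---
-------
-------
step 3: -------
-------
--*>---
--**---
-------
-------
step 4: -------
-------
--**---
--*v---
-------
-------
step 5: -------
-------
--**---
--*->--
-------
-------
step 6: -------
-------
--**---
--*-*--
----v--
-------
step 7: -------
-------
--**---
--*-*--
---<*--
-------
step 8: -------
-------
--**---
--*^*--
---**--
-------
step 9: -------
-------
--**---
--**>--
---**--
-------
step 10: -------
-------
--**^--
--**---
---**--
-------
step 11: -------
-------
--***>-
--**---
---**--
-------
step 12: -------
-------
--****-
--**-v-
---**--
-------
step 13: -------
-------
--****-
--**<*-
---**--
-------
step 14: -------
-------
--**^*-
--****-
---**--
-------
step 15: -------
-------
--*<-*-
--****-
---**--
-------
step 16: -------
-------
--*--*-
--*v**-
---**--
-------
step 17: -------
-------
--*--*-
--*->*-
---**--
-------
step 18: -------
-------
--*-^*-
--*--*-
---**--
-------
step 19: -------
-------
--*-*>-
--*--*-
---**--
-------
step 20: -------
-----^-
--*-*--
--*--*-
---**--
-------
step 21: -------
-----*>
--*-*--
--*--*-
---**--
-------
step 22: -------
-----**
--*-*-v
--*--*-
---**--
-------
step 23: -------
-----**
--*-*<*
--*--*-
---**--
-------
step 24: -------
-----^*
--*-***
--*--*-
---**--
-------
step 25: -------
----<-*
--*-***
--*--*-
---**--
-------
step 26: ----^--
----*-*
--*-***
--*--*-
---**--
-------
step 27: ----*>-
----*-*
--*-***
--*--*-
---**--
-------
step 28: ----**-
----*v*
--*-***
--*--*-
---**--
-------
step 29: ----**-
----<**
--*-***
--*--*-
---**--
-------
step 30: ----**-
-----**
--*-v**
--*--*-
---**--
-------
step 31: ----**-
-----**
--*-->*
--*--*-
---**--
-------

2,5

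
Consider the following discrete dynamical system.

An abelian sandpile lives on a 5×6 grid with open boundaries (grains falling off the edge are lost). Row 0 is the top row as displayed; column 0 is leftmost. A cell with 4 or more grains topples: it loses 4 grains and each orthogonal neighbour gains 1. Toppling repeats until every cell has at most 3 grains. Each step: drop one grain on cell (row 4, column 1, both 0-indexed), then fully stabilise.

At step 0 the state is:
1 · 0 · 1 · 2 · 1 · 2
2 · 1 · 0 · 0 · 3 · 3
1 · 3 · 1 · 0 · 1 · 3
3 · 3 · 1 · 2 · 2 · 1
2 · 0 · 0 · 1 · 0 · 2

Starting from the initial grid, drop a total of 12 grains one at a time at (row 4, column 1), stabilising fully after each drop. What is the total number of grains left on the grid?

0) 1 · 0 · 1 · 2 · 1 · 2
2 · 1 · 0 · 0 · 3 · 3
1 · 3 · 1 · 0 · 1 · 3
3 · 3 · 1 · 2 · 2 · 1
2 · 0 · 0 · 1 · 0 · 2
1) 1 · 0 · 1 · 2 · 1 · 2
2 · 1 · 0 · 0 · 3 · 3
1 · 3 · 1 · 0 · 1 · 3
3 · 3 · 1 · 2 · 2 · 1
2 · 1 · 0 · 1 · 0 · 2
2) 1 · 0 · 1 · 2 · 1 · 2
2 · 1 · 0 · 0 · 3 · 3
1 · 3 · 1 · 0 · 1 · 3
3 · 3 · 1 · 2 · 2 · 1
2 · 2 · 0 · 1 · 0 · 2
3) 1 · 0 · 1 · 2 · 1 · 2
2 · 1 · 0 · 0 · 3 · 3
1 · 3 · 1 · 0 · 1 · 3
3 · 3 · 1 · 2 · 2 · 1
2 · 3 · 0 · 1 · 0 · 2
4) 1 · 0 · 1 · 2 · 1 · 2
2 · 2 · 0 · 0 · 3 · 3
3 · 0 · 2 · 0 · 1 · 3
1 · 2 · 2 · 2 · 2 · 1
0 · 2 · 1 · 1 · 0 · 2
5) 1 · 0 · 1 · 2 · 1 · 2
2 · 2 · 0 · 0 · 3 · 3
3 · 0 · 2 · 0 · 1 · 3
1 · 2 · 2 · 2 · 2 · 1
0 · 3 · 1 · 1 · 0 · 2
6) 1 · 0 · 1 · 2 · 1 · 2
2 · 2 · 0 · 0 · 3 · 3
3 · 0 · 2 · 0 · 1 · 3
1 · 3 · 2 · 2 · 2 · 1
1 · 0 · 2 · 1 · 0 · 2
7) 1 · 0 · 1 · 2 · 1 · 2
2 · 2 · 0 · 0 · 3 · 3
3 · 0 · 2 · 0 · 1 · 3
1 · 3 · 2 · 2 · 2 · 1
1 · 1 · 2 · 1 · 0 · 2
8) 1 · 0 · 1 · 2 · 1 · 2
2 · 2 · 0 · 0 · 3 · 3
3 · 0 · 2 · 0 · 1 · 3
1 · 3 · 2 · 2 · 2 · 1
1 · 2 · 2 · 1 · 0 · 2
9) 1 · 0 · 1 · 2 · 1 · 2
2 · 2 · 0 · 0 · 3 · 3
3 · 0 · 2 · 0 · 1 · 3
1 · 3 · 2 · 2 · 2 · 1
1 · 3 · 2 · 1 · 0 · 2
10) 1 · 0 · 1 · 2 · 1 · 2
2 · 2 · 0 · 0 · 3 · 3
3 · 1 · 2 · 0 · 1 · 3
2 · 0 · 3 · 2 · 2 · 1
2 · 1 · 3 · 1 · 0 · 2
11) 1 · 0 · 1 · 2 · 1 · 2
2 · 2 · 0 · 0 · 3 · 3
3 · 1 · 2 · 0 · 1 · 3
2 · 0 · 3 · 2 · 2 · 1
2 · 2 · 3 · 1 · 0 · 2
12) 1 · 0 · 1 · 2 · 1 · 2
2 · 2 · 0 · 0 · 3 · 3
3 · 1 · 2 · 0 · 1 · 3
2 · 0 · 3 · 2 · 2 · 1
2 · 3 · 3 · 1 · 0 · 2

48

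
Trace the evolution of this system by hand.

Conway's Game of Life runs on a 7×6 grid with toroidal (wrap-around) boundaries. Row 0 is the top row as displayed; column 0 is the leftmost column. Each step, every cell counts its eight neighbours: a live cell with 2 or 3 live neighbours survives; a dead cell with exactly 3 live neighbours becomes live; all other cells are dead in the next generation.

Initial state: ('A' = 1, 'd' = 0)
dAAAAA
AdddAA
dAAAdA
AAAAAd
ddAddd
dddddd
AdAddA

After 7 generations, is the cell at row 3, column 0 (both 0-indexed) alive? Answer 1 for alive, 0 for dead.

0

0) dAAAAA
AdddAA
dAAAdA
AAAAAd
ddAddd
dddddd
AdAddA
1) ddAddd
dddddd
dddddd
AdddAA
ddAddd
dAdddd
AdAddA
2) dAdddd
dddddd
dddddA
dddddA
AAdddA
AAAddd
AdAddd
3) dAdddd
dddddd
dddddd
ddddAA
ddAddA
ddAddd
AdAddd
4) dAdddd
dddddd
dddddd
ddddAA
dddAAA
ddAAdd
ddAddd
5) dddddd
dddddd
dddddd
dddAdA
ddAddA
ddAddd
dAAAdd
6) ddAddd
dddddd
dddddd
ddddAd
ddAAAd
dddddd
dAAAdd
7) dAAAdd
dddddd
dddddd
ddddAd
dddAAd
dAddAd
dAAAdd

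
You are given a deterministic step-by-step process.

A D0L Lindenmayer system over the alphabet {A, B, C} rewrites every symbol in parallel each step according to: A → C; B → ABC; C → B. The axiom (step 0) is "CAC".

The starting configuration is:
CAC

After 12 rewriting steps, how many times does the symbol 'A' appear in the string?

step 0: CAC
step 1: BCB
step 2: ABCBABC
step 3: CABCBABCCABCB
step 4: BCABCBABCCABCBBCABCBABC
step 5: ABCBCABCBABCCABCBBCABCBABCABCBCABCBABCCABCB
step 6: CABCBABCBCABCBABCCABCBBCABCBABCABCBCABCBABCCABCBCABCBABCBCABCBABCCABCBBCABCBABC
step 7: BCABCBABCCABCBABCBCABCBABCCABCBBCABCBABCABCBCABCBABCCABCBC…CBCABCBABCCABCBABCBCABCBABCCABCBBCABCBABCABCBCABCBABCCABCB  (len 145)
step 8: ABCBCABCBABCCABCBBCABCBABCCABCBABCBCABCBABCCABCBBCABCBABCA…BBCABCBABCABCBCABCBABCCABCBCABCBABCBCABCBABCCABCBBCABCBABC  (len 267)
step 9: CABCBABCBCABCBABCCABCBBCABCBABCABCBCABCBABCCABCBBCABCBABCC…CBCABCBABCCABCBABCBCABCBABCCABCBBCABCBABCABCBCABCBABCCABCB  (len 491)
step 10: BCABCBABCCABCBABCBCABCBABCCABCBBCABCBABCABCBCABCBABCCABCBC…BBCABCBABCABCBCABCBABCCABCBCABCBABCBCABCBABCCABCBBCABCBABC  (len 903)
step 11: ABCBCABCBABCCABCBBCABCBABCCABCBABCBCABCBABCCABCBBCABCBABCA…CBCABCBABCCABCBABCBCABCBABCCABCBBCABCBABCABCBCABCBABCCABCB  (len 1661)
step 12: CABCBABCBCABCBABCCABCBBCABCBABCABCBCABCBABCCABCBBCABCBABCC…BBCABCBABCABCBCABCBABCCABCBCABCBABCBCABCBABCCABCBBCABCBABC  (len 3055)

697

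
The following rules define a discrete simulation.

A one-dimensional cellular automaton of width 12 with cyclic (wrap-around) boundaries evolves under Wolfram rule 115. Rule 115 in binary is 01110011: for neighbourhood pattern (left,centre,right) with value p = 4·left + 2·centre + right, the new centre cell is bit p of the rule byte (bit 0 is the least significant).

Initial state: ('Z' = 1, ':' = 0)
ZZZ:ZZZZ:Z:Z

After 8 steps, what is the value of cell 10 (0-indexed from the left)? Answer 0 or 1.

gen 0: ZZZ:ZZZZ:Z:Z
gen 1: ::ZZ:::ZZ:Z:
gen 2: ZZ:ZZZZ:ZZ:Z
gen 3: :ZZ:::ZZ:ZZ:
gen 4: Z:ZZZZ:ZZ:ZZ
gen 5: ZZ:::ZZ:ZZ::
gen 6: :ZZZZ:ZZ:ZZZ
gen 7: Z:::ZZ:ZZ::Z
gen 8: ZZZZ:ZZ:ZZZ:

1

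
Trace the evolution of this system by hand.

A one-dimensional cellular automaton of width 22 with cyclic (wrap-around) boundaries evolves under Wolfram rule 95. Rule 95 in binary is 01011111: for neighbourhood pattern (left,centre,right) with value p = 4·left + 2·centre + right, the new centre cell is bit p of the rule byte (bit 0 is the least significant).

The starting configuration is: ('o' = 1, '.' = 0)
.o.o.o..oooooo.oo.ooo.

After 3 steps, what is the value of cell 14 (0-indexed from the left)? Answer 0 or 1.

0

gen 0: .o.o.o..oooooo.oo.ooo.
gen 1: oo.o.oooo....o.oo.o.oo
gen 2: .o.o.o..oooooo.oo.o.o.
gen 3: oo.o.oooo....o.oo.o.oo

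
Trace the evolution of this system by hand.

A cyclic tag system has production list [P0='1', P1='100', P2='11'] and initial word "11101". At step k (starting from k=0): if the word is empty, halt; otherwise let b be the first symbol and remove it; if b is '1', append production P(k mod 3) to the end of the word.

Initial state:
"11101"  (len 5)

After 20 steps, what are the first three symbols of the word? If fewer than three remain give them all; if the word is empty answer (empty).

k=0  "11101"  (len 5)
k=1  "11011"  (len 5)
k=2  "1011100"  (len 7)
k=3  "01110011"  (len 8)
k=4  "1110011"  (len 7)
k=5  "110011100"  (len 9)
k=6  "1001110011"  (len 10)
k=7  "0011100111"  (len 10)
k=8  "011100111"  (len 9)
k=9  "11100111"  (len 8)
k=10  "11001111"  (len 8)
k=11  "1001111100"  (len 10)
k=12  "00111110011"  (len 11)
k=13  "0111110011"  (len 10)
k=14  "111110011"  (len 9)
k=15  "1111001111"  (len 10)
k=16  "1110011111"  (len 10)
k=17  "110011111100"  (len 12)
k=18  "1001111110011"  (len 13)
k=19  "0011111100111"  (len 13)
k=20  "011111100111"  (len 12)

011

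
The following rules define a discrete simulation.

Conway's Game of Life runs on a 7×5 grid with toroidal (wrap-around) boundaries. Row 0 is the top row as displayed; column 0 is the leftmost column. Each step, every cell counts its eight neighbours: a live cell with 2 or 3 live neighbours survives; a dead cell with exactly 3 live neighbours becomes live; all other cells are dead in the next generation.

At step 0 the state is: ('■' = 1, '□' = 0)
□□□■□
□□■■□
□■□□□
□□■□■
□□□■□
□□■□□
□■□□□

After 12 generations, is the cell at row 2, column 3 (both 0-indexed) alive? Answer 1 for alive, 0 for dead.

gen 0: □□□■□
□□■■□
□■□□□
□□■□■
□□□■□
□□■□□
□■□□□
gen 1: □□□■□
□□■■□
□■□□□
□□■■□
□□■■□
□□■□□
□□■□□
gen 2: □□□■□
□□■■□
□■□□□
□■□■□
□■□□□
□■■□□
□□■■□
gen 3: □□□□■
□□■■□
□■□■□
■■□□□
■■□□□
□■□■□
□■□■□
gen 4: □□□□■
□□■■■
■■□■■
□□□□■
□□□□■
□■□□■
■□□■■
gen 5: □□■□□
□■■□□
□■□□□
□□□□□
□□□■■
□□□□□
□□□■□
gen 6: □■■■□
□■■□□
□■■□□
□□□□□
□□□□□
□□□■■
□□□□□
gen 7: □■□■□
■□□□□
□■■□□
□□□□□
□□□□□
□□□□□
□□□□■
gen 8: ■□□□■
■□□□□
□■□□□
□□□□□
□□□□□
□□□□□
□□□□□
gen 9: ■□□□■
■■□□■
□□□□□
□□□□□
□□□□□
□□□□□
□□□□□
gen 10: □■□□■
□■□□■
■□□□□
□□□□□
□□□□□
□□□□□
□□□□□
gen 11: □□□□□
□■□□■
■□□□□
□□□□□
□□□□□
□□□□□
□□□□□
gen 12: □□□□□
■□□□□
■□□□□
□□□□□
□□□□□
□□□□□
□□□□□

0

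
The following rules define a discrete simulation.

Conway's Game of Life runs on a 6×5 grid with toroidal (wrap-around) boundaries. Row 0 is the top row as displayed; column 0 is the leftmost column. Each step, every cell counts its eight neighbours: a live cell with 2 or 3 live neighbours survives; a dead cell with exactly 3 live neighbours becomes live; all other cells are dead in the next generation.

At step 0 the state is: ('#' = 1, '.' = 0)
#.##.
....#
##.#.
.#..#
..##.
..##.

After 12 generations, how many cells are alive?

8

step 0: #.##.
....#
##.#.
.#..#
..##.
..##.
step 1: .##..
.....
.###.
.#..#
.#..#
.....
step 2: .....
...#.
####.
.#..#
.....
###..
step 3: .##..
.#.##
##.#.
.#.##
..#..
.#...
step 4: .#.#.
...##
.#...
.#.##
####.
.#...
step 5: #..##
#..##
.....
...##
...#.
...##
step 6: ..#..
#..#.
#....
...##
..#..
#.#..
step 7: ..###
.#..#
#..#.
...##
.##.#
..##.
step 8: ##..#
.#...
#.##.
.#...
##..#
#....
step 9: .#..#
...#.
#.#..
...#.
.#..#
.....
step 10: .....
#####
..###
#####
.....
.....
step 11: #####
##...
.....
##...
#####
.....
step 12: ..###
...#.
.....
...#.
..###
.....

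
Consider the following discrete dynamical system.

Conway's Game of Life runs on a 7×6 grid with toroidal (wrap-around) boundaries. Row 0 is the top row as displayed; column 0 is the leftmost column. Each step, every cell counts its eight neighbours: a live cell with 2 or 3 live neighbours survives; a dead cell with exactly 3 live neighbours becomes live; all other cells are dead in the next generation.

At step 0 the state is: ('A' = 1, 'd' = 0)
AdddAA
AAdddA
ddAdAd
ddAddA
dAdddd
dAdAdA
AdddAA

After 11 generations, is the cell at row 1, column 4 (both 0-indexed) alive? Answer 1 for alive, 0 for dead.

0

t=0: AdddAA
AAdddA
ddAdAd
ddAddA
dAdddd
dAdAdA
AdddAA
t=1: dddddd
dAdAdd
ddAAAd
dAAAdd
dAddAd
dAAddA
dAdAdd
t=2: dddddd
dddAAd
ddddAd
dAdddd
ddddAd
dAdAAd
AAdddd
t=3: dddddd
dddAAd
dddAAd
dddddd
ddAAAd
AAAAAA
AAAddd
t=4: dAAAdd
dddAAd
dddAAd
ddAddd
Addddd
dddddd
ddddAd
t=5: ddAddd
dddddd
ddAdAd
dddAdd
dddddd
dddddd
ddAAdd
t=6: ddAAdd
dddAdd
dddAdd
dddAdd
dddddd
dddddd
ddAAdd
t=7: ddddAd
dddAAd
ddAAAd
dddddd
dddddd
dddddd
ddAAdd
t=8: ddAdAd
ddAddA
ddAdAd
dddAdd
dddddd
dddddd
dddAdd
t=9: ddAdAd
dAAdAA
ddAdAd
dddAdd
dddddd
dddddd
dddAdd
t=10: dAAdAA
dAAdAA
dAAdAA
dddAdd
dddddd
dddddd
dddAdd
t=11: dAdddA
dddddd
dAdddA
ddAAAd
dddddd
dddddd
ddAAAd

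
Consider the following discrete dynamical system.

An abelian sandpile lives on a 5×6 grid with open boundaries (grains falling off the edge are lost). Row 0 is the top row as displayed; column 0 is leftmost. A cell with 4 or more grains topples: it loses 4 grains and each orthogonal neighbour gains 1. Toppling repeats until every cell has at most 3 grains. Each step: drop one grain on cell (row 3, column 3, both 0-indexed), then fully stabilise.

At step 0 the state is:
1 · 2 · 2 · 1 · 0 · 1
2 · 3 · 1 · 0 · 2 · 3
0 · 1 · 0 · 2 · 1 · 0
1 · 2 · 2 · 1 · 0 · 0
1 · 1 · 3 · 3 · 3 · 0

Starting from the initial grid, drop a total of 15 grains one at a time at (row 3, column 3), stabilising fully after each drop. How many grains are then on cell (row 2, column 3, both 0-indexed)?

3

step 0: 1 · 2 · 2 · 1 · 0 · 1
2 · 3 · 1 · 0 · 2 · 3
0 · 1 · 0 · 2 · 1 · 0
1 · 2 · 2 · 1 · 0 · 0
1 · 1 · 3 · 3 · 3 · 0
step 1: 1 · 2 · 2 · 1 · 0 · 1
2 · 3 · 1 · 0 · 2 · 3
0 · 1 · 0 · 2 · 1 · 0
1 · 2 · 2 · 2 · 0 · 0
1 · 1 · 3 · 3 · 3 · 0
step 2: 1 · 2 · 2 · 1 · 0 · 1
2 · 3 · 1 · 0 · 2 · 3
0 · 1 · 0 · 2 · 1 · 0
1 · 2 · 2 · 3 · 0 · 0
1 · 1 · 3 · 3 · 3 · 0
step 3: 1 · 2 · 2 · 1 · 0 · 1
2 · 3 · 1 · 0 · 2 · 3
0 · 1 · 1 · 3 · 1 · 0
1 · 3 · 0 · 2 · 2 · 0
1 · 2 · 1 · 2 · 0 · 1
step 4: 1 · 2 · 2 · 1 · 0 · 1
2 · 3 · 1 · 0 · 2 · 3
0 · 1 · 1 · 3 · 1 · 0
1 · 3 · 0 · 3 · 2 · 0
1 · 2 · 1 · 2 · 0 · 1
step 5: 1 · 2 · 2 · 1 · 0 · 1
2 · 3 · 1 · 1 · 2 · 3
0 · 1 · 2 · 0 · 2 · 0
1 · 3 · 1 · 1 · 3 · 0
1 · 2 · 1 · 3 · 0 · 1
step 6: 1 · 2 · 2 · 1 · 0 · 1
2 · 3 · 1 · 1 · 2 · 3
0 · 1 · 2 · 0 · 2 · 0
1 · 3 · 1 · 2 · 3 · 0
1 · 2 · 1 · 3 · 0 · 1
step 7: 1 · 2 · 2 · 1 · 0 · 1
2 · 3 · 1 · 1 · 2 · 3
0 · 1 · 2 · 0 · 2 · 0
1 · 3 · 1 · 3 · 3 · 0
1 · 2 · 1 · 3 · 0 · 1
step 8: 1 · 2 · 2 · 1 · 0 · 1
2 · 3 · 1 · 1 · 2 · 3
0 · 1 · 2 · 1 · 3 · 0
1 · 3 · 2 · 2 · 0 · 1
1 · 2 · 2 · 0 · 2 · 1
step 9: 1 · 2 · 2 · 1 · 0 · 1
2 · 3 · 1 · 1 · 2 · 3
0 · 1 · 2 · 1 · 3 · 0
1 · 3 · 2 · 3 · 0 · 1
1 · 2 · 2 · 0 · 2 · 1
step 10: 1 · 2 · 2 · 1 · 0 · 1
2 · 3 · 1 · 1 · 2 · 3
0 · 1 · 2 · 2 · 3 · 0
1 · 3 · 3 · 0 · 1 · 1
1 · 2 · 2 · 1 · 2 · 1
step 11: 1 · 2 · 2 · 1 · 0 · 1
2 · 3 · 1 · 1 · 2 · 3
0 · 1 · 2 · 2 · 3 · 0
1 · 3 · 3 · 1 · 1 · 1
1 · 2 · 2 · 1 · 2 · 1
step 12: 1 · 2 · 2 · 1 · 0 · 1
2 · 3 · 1 · 1 · 2 · 3
0 · 1 · 2 · 2 · 3 · 0
1 · 3 · 3 · 2 · 1 · 1
1 · 2 · 2 · 1 · 2 · 1
step 13: 1 · 2 · 2 · 1 · 0 · 1
2 · 3 · 1 · 1 · 2 · 3
0 · 1 · 2 · 2 · 3 · 0
1 · 3 · 3 · 3 · 1 · 1
1 · 2 · 2 · 1 · 2 · 1
step 14: 1 · 2 · 2 · 1 · 0 · 1
2 · 3 · 1 · 1 · 2 · 3
0 · 2 · 3 · 3 · 3 · 0
2 · 0 · 1 · 1 · 2 · 1
1 · 3 · 3 · 2 · 2 · 1
step 15: 1 · 2 · 2 · 1 · 0 · 1
2 · 3 · 1 · 1 · 2 · 3
0 · 2 · 3 · 3 · 3 · 0
2 · 0 · 1 · 2 · 2 · 1
1 · 3 · 3 · 2 · 2 · 1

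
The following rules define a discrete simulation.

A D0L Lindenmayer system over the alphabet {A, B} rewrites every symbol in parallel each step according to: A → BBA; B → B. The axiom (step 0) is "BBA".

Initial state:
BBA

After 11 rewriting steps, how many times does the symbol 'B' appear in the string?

24

step 0: BBA
step 1: BBBBA
step 2: BBBBBBA
step 3: BBBBBBBBA
step 4: BBBBBBBBBBA
step 5: BBBBBBBBBBBBA
step 6: BBBBBBBBBBBBBBA
step 7: BBBBBBBBBBBBBBBBA
step 8: BBBBBBBBBBBBBBBBBBA
step 9: BBBBBBBBBBBBBBBBBBBBA
step 10: BBBBBBBBBBBBBBBBBBBBBBA
step 11: BBBBBBBBBBBBBBBBBBBBBBBBA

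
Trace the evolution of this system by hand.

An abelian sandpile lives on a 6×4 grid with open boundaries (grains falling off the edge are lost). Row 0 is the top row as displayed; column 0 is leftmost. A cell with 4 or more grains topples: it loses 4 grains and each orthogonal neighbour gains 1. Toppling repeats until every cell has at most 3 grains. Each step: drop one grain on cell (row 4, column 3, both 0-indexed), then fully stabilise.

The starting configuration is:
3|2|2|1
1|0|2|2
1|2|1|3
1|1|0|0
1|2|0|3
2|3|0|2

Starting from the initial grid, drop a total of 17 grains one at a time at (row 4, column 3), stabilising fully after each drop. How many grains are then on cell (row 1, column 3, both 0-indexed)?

t=0: 3|2|2|1
1|0|2|2
1|2|1|3
1|1|0|0
1|2|0|3
2|3|0|2
t=1: 3|2|2|1
1|0|2|2
1|2|1|3
1|1|0|1
1|2|1|0
2|3|0|3
t=2: 3|2|2|1
1|0|2|2
1|2|1|3
1|1|0|1
1|2|1|1
2|3|0|3
t=3: 3|2|2|1
1|0|2|2
1|2|1|3
1|1|0|1
1|2|1|2
2|3|0|3
t=4: 3|2|2|1
1|0|2|2
1|2|1|3
1|1|0|1
1|2|1|3
2|3|0|3
t=5: 3|2|2|1
1|0|2|2
1|2|1|3
1|1|0|2
1|2|2|1
2|3|1|0
t=6: 3|2|2|1
1|0|2|2
1|2|1|3
1|1|0|2
1|2|2|2
2|3|1|0
t=7: 3|2|2|1
1|0|2|2
1|2|1|3
1|1|0|2
1|2|2|3
2|3|1|0
t=8: 3|2|2|1
1|0|2|2
1|2|1|3
1|1|0|3
1|2|3|0
2|3|1|1
t=9: 3|2|2|1
1|0|2|2
1|2|1|3
1|1|0|3
1|2|3|1
2|3|1|1
t=10: 3|2|2|1
1|0|2|2
1|2|1|3
1|1|0|3
1|2|3|2
2|3|1|1
t=11: 3|2|2|1
1|0|2|2
1|2|1|3
1|1|0|3
1|2|3|3
2|3|1|1
t=12: 3|2|2|1
1|0|2|3
1|2|2|0
1|1|2|1
1|3|0|2
2|3|2|2
t=13: 3|2|2|1
1|0|2|3
1|2|2|0
1|1|2|1
1|3|0|3
2|3|2|2
t=14: 3|2|2|1
1|0|2|3
1|2|2|0
1|1|2|2
1|3|1|0
2|3|2|3
t=15: 3|2|2|1
1|0|2|3
1|2|2|0
1|1|2|2
1|3|1|1
2|3|2|3
t=16: 3|2|2|1
1|0|2|3
1|2|2|0
1|1|2|2
1|3|1|2
2|3|2|3
t=17: 3|2|2|1
1|0|2|3
1|2|2|0
1|1|2|2
1|3|1|3
2|3|2|3

3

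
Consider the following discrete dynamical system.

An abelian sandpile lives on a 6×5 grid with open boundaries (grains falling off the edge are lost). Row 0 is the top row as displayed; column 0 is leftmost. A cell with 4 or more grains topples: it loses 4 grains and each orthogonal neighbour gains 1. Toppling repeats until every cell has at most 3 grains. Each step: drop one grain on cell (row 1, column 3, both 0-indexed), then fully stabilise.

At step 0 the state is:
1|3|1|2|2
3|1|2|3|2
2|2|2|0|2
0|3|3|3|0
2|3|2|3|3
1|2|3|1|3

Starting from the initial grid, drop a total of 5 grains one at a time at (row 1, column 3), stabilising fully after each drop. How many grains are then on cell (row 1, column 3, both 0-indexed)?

[0] 1|3|1|2|2
3|1|2|3|2
2|2|2|0|2
0|3|3|3|0
2|3|2|3|3
1|2|3|1|3
[1] 1|3|1|3|2
3|1|3|0|3
2|2|2|1|2
0|3|3|3|0
2|3|2|3|3
1|2|3|1|3
[2] 1|3|1|3|2
3|1|3|1|3
2|2|2|1|2
0|3|3|3|0
2|3|2|3|3
1|2|3|1|3
[3] 1|3|1|3|2
3|1|3|2|3
2|2|2|1|2
0|3|3|3|0
2|3|2|3|3
1|2|3|1|3
[4] 1|3|1|3|2
3|1|3|3|3
2|2|2|1|2
0|3|3|3|0
2|3|2|3|3
1|2|3|1|3
[5] 1|3|3|1|0
3|2|0|3|1
2|2|3|2|3
0|3|3|3|0
2|3|2|3|3
1|2|3|1|3

3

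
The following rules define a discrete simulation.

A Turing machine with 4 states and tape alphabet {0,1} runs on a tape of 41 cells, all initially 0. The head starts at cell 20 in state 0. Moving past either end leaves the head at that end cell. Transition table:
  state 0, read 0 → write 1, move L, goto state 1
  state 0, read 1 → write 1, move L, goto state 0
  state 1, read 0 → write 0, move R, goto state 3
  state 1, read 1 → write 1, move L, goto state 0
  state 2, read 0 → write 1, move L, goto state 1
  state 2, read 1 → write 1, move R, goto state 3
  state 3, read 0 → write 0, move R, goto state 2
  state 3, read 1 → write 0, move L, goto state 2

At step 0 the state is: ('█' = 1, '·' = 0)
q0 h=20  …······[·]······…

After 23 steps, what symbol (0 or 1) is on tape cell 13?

gen 0: q0 h=20  …······[·]······…
gen 1: q1 h=19  …······[·]█·····…
gen 2: q3 h=20  …······[█]······…
gen 3: q2 h=19  …······[·]······…
gen 4: q1 h=18  …······[·]█·····…
gen 5: q3 h=19  …······[█]······…
gen 6: q2 h=18  …······[·]······…
gen 7: q1 h=17  …······[·]█·····…
gen 8: q3 h=18  …······[█]······…
gen 9: q2 h=17  …······[·]······…
gen 10: q1 h=16  …······[·]█·····…
gen 11: q3 h=17  …······[█]······…
gen 12: q2 h=16  …······[·]······…
gen 13: q1 h=15  …······[·]█·····…
gen 14: q3 h=16  …······[█]······…
gen 15: q2 h=15  …······[·]······…
gen 16: q1 h=14  …······[·]█·····…
gen 17: q3 h=15  …······[█]······…
gen 18: q2 h=14  …······[·]······…
gen 19: q1 h=13  …······[·]█·····…
gen 20: q3 h=14  …······[█]······…
gen 21: q2 h=13  …······[·]······…
gen 22: q1 h=12  …······[·]█·····…
gen 23: q3 h=13  …······[█]······…

1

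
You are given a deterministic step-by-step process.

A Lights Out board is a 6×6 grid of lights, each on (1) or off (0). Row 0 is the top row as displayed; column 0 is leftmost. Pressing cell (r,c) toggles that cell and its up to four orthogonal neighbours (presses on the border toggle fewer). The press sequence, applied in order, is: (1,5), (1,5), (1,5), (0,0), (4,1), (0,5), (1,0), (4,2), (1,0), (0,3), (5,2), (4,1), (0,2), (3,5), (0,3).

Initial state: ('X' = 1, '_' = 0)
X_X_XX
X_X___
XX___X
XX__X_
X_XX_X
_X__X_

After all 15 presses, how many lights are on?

gen 0: X_X_XX
X_X___
XX___X
XX__X_
X_XX_X
_X__X_
gen 1: X_X_X_
X_X_XX
XX____
XX__X_
X_XX_X
_X__X_
gen 2: X_X_XX
X_X___
XX___X
XX__X_
X_XX_X
_X__X_
gen 3: X_X_X_
X_X_XX
XX____
XX__X_
X_XX_X
_X__X_
gen 4: _XX_X_
__X_XX
XX____
XX__X_
X_XX_X
_X__X_
gen 5: _XX_X_
__X_XX
XX____
X___X_
_X_X_X
____X_
gen 6: _XX__X
__X_X_
XX____
X___X_
_X_X_X
____X_
gen 7: XXX__X
XXX_X_
_X____
X___X_
_X_X_X
____X_
gen 8: XXX__X
XXX_X_
_X____
X_X_X_
__X__X
__X_X_
gen 9: _XX__X
__X_X_
XX____
X_X_X_
__X__X
__X_X_
gen 10: _X_XXX
__XXX_
XX____
X_X_X_
__X__X
__X_X_
gen 11: _X_XXX
__XXX_
XX____
X_X_X_
_____X
_X_XX_
gen 12: _X_XXX
__XXX_
XX____
XXX_X_
XXX__X
___XX_
gen 13: __X_XX
___XX_
XX____
XXX_X_
XXX__X
___XX_
gen 14: __X_XX
___XX_
XX___X
XXX__X
XXX___
___XX_
gen 15: ___X_X
____X_
XX___X
XXX__X
XXX___
___XX_

15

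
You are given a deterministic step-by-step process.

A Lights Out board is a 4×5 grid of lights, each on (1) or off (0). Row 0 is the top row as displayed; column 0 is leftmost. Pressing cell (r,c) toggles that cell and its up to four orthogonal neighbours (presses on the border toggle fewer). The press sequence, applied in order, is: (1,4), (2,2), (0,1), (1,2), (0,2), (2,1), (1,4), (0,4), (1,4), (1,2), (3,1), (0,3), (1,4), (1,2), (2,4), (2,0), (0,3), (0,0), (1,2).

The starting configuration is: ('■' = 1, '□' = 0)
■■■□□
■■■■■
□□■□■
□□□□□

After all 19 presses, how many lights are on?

k=0  ■■■□□
■■■■■
□□■□■
□□□□□
k=1  ■■■□■
■■■□□
□□■□□
□□□□□
k=2  ■■■□■
■■□□□
□■□■□
□□■□□
k=3  □□□□■
■□□□□
□■□■□
□□■□□
k=4  □□■□■
■■■■□
□■■■□
□□■□□
k=5  □■□■■
■■□■□
□■■■□
□□■□□
k=6  □■□■■
■□□■□
■□□■□
□■■□□
k=7  □■□■□
■□□□■
■□□■■
□■■□□
k=8  □■□□■
■□□□□
■□□■■
□■■□□
k=9  □■□□□
■□□■■
■□□■□
□■■□□
k=10  □■■□□
■■■□■
■□■■□
□■■□□
k=11  □■■□□
■■■□■
■■■■□
■□□□□
k=12  □■□■■
■■■■■
■■■■□
■□□□□
k=13  □■□■□
■■■□□
■■■■■
■□□□□
k=14  □■■■□
■□□■□
■■□■■
■□□□□
k=15  □■■■□
■□□■■
■■□□□
■□□□■
k=16  □■■■□
□□□■■
□□□□□
□□□□■
k=17  □■□□■
□□□□■
□□□□□
□□□□■
k=18  ■□□□■
■□□□■
□□□□□
□□□□■
k=19  ■□■□■
■■■■■
□□■□□
□□□□■

10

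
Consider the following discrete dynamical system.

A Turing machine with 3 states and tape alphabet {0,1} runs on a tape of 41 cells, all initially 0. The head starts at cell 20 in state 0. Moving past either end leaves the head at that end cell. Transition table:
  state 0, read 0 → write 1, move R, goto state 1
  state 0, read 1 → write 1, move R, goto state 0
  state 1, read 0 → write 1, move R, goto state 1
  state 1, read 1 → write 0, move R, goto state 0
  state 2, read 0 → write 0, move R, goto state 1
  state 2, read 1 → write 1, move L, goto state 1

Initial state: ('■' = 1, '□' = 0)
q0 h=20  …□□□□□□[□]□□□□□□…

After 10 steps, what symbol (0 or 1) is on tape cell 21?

1

gen 0: q0 h=20  …□□□□□□[□]□□□□□□…
gen 1: q1 h=21  …□□□□□■[□]□□□□□□…
gen 2: q1 h=22  …□□□□■■[□]□□□□□□…
gen 3: q1 h=23  …□□□■■■[□]□□□□□□…
gen 4: q1 h=24  …□□■■■■[□]□□□□□□…
gen 5: q1 h=25  …□■■■■■[□]□□□□□□…
gen 6: q1 h=26  …■■■■■■[□]□□□□□□…
gen 7: q1 h=27  …■■■■■■[□]□□□□□□…
gen 8: q1 h=28  …■■■■■■[□]□□□□□□…
gen 9: q1 h=29  …■■■■■■[□]□□□□□□…
gen 10: q1 h=30  …■■■■■■[□]□□□□□□…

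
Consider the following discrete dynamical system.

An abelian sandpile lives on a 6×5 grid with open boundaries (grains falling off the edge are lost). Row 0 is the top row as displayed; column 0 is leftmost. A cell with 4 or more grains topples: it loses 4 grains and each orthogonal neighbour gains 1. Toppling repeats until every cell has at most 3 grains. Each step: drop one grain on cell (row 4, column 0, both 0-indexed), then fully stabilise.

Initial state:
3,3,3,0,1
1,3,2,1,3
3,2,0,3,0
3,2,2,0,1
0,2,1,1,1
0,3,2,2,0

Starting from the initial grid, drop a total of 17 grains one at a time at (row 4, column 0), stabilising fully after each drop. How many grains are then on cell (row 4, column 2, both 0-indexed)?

3

k=0  3,3,3,0,1
1,3,2,1,3
3,2,0,3,0
3,2,2,0,1
0,2,1,1,1
0,3,2,2,0
k=1  3,3,3,0,1
1,3,2,1,3
3,2,0,3,0
3,2,2,0,1
1,2,1,1,1
0,3,2,2,0
k=2  3,3,3,0,1
1,3,2,1,3
3,2,0,3,0
3,2,2,0,1
2,2,1,1,1
0,3,2,2,0
k=3  3,3,3,0,1
1,3,2,1,3
3,2,0,3,0
3,2,2,0,1
3,2,1,1,1
0,3,2,2,0
k=4  3,3,3,0,1
2,3,2,1,3
0,3,0,3,0
1,3,2,0,1
1,3,1,1,1
1,3,2,2,0
k=5  3,3,3,0,1
2,3,2,1,3
0,3,0,3,0
1,3,2,0,1
2,3,1,1,1
1,3,2,2,0
k=6  3,3,3,0,1
2,3,2,1,3
0,3,0,3,0
1,3,2,0,1
3,3,1,1,1
1,3,2,2,0
k=7  1,2,1,1,1
0,3,0,2,3
2,1,2,3,0
3,1,3,0,1
1,2,2,1,1
3,0,3,2,0
k=8  1,2,1,1,1
0,3,0,2,3
2,1,2,3,0
3,1,3,0,1
2,2,2,1,1
3,0,3,2,0
k=9  1,2,1,1,1
0,3,0,2,3
2,1,2,3,0
3,1,3,0,1
3,2,2,1,1
3,0,3,2,0
k=10  1,2,1,1,1
0,3,0,2,3
3,1,2,3,0
0,2,3,0,1
2,3,2,1,1
0,1,3,2,0
k=11  1,2,1,1,1
0,3,0,2,3
3,1,2,3,0
0,2,3,0,1
3,3,2,1,1
0,1,3,2,0
k=12  1,2,1,1,1
0,3,0,2,3
3,1,2,3,0
1,3,3,0,1
1,0,3,1,1
1,2,3,2,0
k=13  1,2,1,1,1
0,3,0,2,3
3,1,2,3,0
1,3,3,0,1
2,0,3,1,1
1,2,3,2,0
k=14  1,2,1,1,1
0,3,0,2,3
3,1,2,3,0
1,3,3,0,1
3,0,3,1,1
1,2,3,2,0
k=15  1,2,1,1,1
0,3,0,2,3
3,1,2,3,0
2,3,3,0,1
0,1,3,1,1
2,2,3,2,0
k=16  1,2,1,1,1
0,3,0,2,3
3,1,2,3,0
2,3,3,0,1
1,1,3,1,1
2,2,3,2,0
k=17  1,2,1,1,1
0,3,0,2,3
3,1,2,3,0
2,3,3,0,1
2,1,3,1,1
2,2,3,2,0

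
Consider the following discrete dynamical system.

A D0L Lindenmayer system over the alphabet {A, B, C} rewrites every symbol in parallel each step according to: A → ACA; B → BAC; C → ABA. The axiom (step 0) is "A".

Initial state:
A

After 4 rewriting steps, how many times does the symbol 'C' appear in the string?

20

gen 0: A
gen 1: ACA
gen 2: ACAABAACA
gen 3: ACAABAACAACABACACAACAABAACA
gen 4: ACAABAACAACABACACAACAABAACAACAABAACABACACAABAACAABAACAACAABAACAACABACACAACAABAACA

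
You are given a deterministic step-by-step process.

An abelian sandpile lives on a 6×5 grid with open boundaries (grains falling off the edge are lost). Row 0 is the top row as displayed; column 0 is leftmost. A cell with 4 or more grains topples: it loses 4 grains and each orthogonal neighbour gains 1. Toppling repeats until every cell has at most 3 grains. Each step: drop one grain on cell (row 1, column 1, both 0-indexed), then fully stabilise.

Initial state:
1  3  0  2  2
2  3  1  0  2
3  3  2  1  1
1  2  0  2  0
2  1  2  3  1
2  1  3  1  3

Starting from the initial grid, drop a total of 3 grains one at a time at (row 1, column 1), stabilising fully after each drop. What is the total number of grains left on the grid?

50

[0] 1  3  0  2  2
2  3  1  0  2
3  3  2  1  1
1  2  0  2  0
2  1  2  3  1
2  1  3  1  3
[1] 3  0  1  2  2
0  3  2  0  2
1  1  3  1  1
2  3  0  2  0
2  1  2  3  1
2  1  3  1  3
[2] 3  1  1  2  2
1  0  3  0  2
1  2  3  1  1
2  3  0  2  0
2  1  2  3  1
2  1  3  1  3
[3] 3  1  1  2  2
1  1  3  0  2
1  2  3  1  1
2  3  0  2  0
2  1  2  3  1
2  1  3  1  3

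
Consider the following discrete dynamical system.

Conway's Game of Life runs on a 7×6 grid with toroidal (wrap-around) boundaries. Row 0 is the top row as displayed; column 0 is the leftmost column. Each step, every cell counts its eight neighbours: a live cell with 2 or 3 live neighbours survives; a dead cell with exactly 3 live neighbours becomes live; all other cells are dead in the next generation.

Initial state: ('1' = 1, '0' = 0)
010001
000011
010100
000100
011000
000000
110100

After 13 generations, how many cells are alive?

18

k=0  010001
000011
010100
000100
011000
000000
110100
k=1  011001
001011
001100
010100
001000
100000
111000
k=2  000011
100011
010000
010100
011000
101000
001001
k=3  000100
100010
011011
110000
100100
101100
110111
k=4  011100
111010
001110
000110
100101
000000
110001
k=5  000110
100011
000000
000000
000101
010010
110000
k=6  010110
000111
000001
000000
000010
011011
111111
k=7  010000
101101
000001
000000
000111
000000
000000
k=8  111000
111011
100011
000001
000010
000010
000000
k=9  001100
001010
000100
100000
000011
000000
010000
k=10  011100
001010
000100
000011
000001
000000
001000
k=11  010000
010010
000101
000011
000011
000000
011100
k=12  110100
101010
100101
100100
000011
001110
011000
k=13  100101
001010
101100
100100
001001
011011
100010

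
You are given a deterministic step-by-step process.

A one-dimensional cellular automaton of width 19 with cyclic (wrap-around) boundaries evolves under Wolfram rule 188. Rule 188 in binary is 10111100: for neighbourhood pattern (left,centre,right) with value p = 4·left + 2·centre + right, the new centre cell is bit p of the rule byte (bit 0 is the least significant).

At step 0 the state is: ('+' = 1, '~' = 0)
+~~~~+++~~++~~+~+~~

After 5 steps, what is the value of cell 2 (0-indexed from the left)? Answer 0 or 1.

0

0) +~~~~+++~~++~~+~+~~
1) ++~~~++~+~+~+~++++~
2) +~+~~+~++++++++++~+
3) ~+++~+++++++++++~++
4) +++~+++++++++++~++~
5) ++~+++++++++++~++~+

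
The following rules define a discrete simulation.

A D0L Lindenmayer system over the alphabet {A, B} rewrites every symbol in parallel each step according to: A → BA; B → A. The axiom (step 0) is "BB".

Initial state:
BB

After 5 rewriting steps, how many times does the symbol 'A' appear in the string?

10

step 0: BB
step 1: AA
step 2: BABA
step 3: ABAABA
step 4: BAABABAABA
step 5: ABABAABAABABAABA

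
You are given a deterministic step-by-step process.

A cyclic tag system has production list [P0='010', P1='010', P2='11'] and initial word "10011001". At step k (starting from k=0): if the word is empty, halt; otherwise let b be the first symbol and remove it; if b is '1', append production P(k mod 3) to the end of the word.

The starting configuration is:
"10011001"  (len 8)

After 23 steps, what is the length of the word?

t=0: "10011001"  (len 8)
t=1: "0011001010"  (len 10)
t=2: "011001010"  (len 9)
t=3: "11001010"  (len 8)
t=4: "1001010010"  (len 10)
t=5: "001010010010"  (len 12)
t=6: "01010010010"  (len 11)
t=7: "1010010010"  (len 10)
t=8: "010010010010"  (len 12)
t=9: "10010010010"  (len 11)
t=10: "0010010010010"  (len 13)
t=11: "010010010010"  (len 12)
t=12: "10010010010"  (len 11)
t=13: "0010010010010"  (len 13)
t=14: "010010010010"  (len 12)
t=15: "10010010010"  (len 11)
t=16: "0010010010010"  (len 13)
t=17: "010010010010"  (len 12)
t=18: "10010010010"  (len 11)
t=19: "0010010010010"  (len 13)
t=20: "010010010010"  (len 12)
t=21: "10010010010"  (len 11)
t=22: "0010010010010"  (len 13)
t=23: "010010010010"  (len 12)

12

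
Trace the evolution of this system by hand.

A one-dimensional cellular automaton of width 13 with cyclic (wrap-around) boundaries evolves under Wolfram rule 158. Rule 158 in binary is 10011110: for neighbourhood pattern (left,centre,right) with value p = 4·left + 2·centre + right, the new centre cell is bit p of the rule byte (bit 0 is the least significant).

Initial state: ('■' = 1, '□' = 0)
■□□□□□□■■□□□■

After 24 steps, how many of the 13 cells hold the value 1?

[0] ■□□□□□□■■□□□■
[1] □■□□□□■■□■□■■
[2] □■■□□■■□□■□■□
[3] ■■□■■■□■■■□■■
[4] ■□□■■□□■■□□■■
[5] □■■■□■■■□■■■■
[6] □■■□□■■□□■■■□
[7] ■■□■■■□■■■■□■
[8] ■□□■■□□■■■□□■
[9] □■■■□■■■■□■■■
[10] □■■□□■■■□□■■□
[11] ■■□■■■■□■■■□■
[12] ■□□■■■□□■■□□■
[13] □■■■■□■■■□■■■
[14] □■■■□□■■□□■■□
[15] ■■■□■■■□■■■□■
[16] ■■□□■■□□■■□□■
[17] ■□■■■□■■■□■■■
[18] □□■■□□■■□□■■■
[19] ■■■□■■■□■■■■□
[20] ■■□□■■□□■■■□□
[21] ■□■■■□■■■■□■■
[22] □□■■□□■■■□□■■
[23] ■■■□■■■■□■■■□
[24] ■■□□■■■□□■■□□

7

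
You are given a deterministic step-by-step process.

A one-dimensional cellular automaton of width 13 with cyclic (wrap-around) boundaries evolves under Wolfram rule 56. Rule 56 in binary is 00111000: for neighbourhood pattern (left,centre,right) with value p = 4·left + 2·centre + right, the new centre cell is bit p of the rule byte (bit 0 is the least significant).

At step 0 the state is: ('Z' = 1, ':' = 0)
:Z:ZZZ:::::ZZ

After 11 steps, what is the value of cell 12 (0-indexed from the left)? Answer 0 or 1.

0

k=0  :Z:ZZZ:::::ZZ
k=1  Z:ZZ::Z::::Z:
k=2  :ZZ:Z::Z::::Z
k=3  ZZ:Z:Z::Z::::
k=4  Z:Z:Z:Z::Z:::
k=5  :Z:Z:Z:Z::Z::
k=6  ::Z:Z:Z:Z::Z:
k=7  :::Z:Z:Z:Z::Z
k=8  Z:::Z:Z:Z:Z::
k=9  :Z:::Z:Z:Z:Z:
k=10  ::Z:::Z:Z:Z:Z
k=11  Z::Z:::Z:Z:Z:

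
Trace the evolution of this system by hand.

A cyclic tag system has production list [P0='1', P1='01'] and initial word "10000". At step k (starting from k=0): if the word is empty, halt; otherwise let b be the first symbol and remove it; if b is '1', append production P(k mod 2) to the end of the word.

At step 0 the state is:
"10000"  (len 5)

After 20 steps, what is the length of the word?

2

0) "10000"  (len 5)
1) "00001"  (len 5)
2) "0001"  (len 4)
3) "001"  (len 3)
4) "01"  (len 2)
5) "1"  (len 1)
6) "01"  (len 2)
7) "1"  (len 1)
8) "01"  (len 2)
9) "1"  (len 1)
10) "01"  (len 2)
11) "1"  (len 1)
12) "01"  (len 2)
13) "1"  (len 1)
14) "01"  (len 2)
15) "1"  (len 1)
16) "01"  (len 2)
17) "1"  (len 1)
18) "01"  (len 2)
19) "1"  (len 1)
20) "01"  (len 2)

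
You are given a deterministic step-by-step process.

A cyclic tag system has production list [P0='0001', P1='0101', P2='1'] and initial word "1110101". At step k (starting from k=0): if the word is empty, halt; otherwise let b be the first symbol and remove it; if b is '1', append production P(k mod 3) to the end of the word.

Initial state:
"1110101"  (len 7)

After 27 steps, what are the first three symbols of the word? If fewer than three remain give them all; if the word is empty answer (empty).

100

0) "1110101"  (len 7)
1) "1101010001"  (len 10)
2) "1010100010101"  (len 13)
3) "0101000101011"  (len 13)
4) "101000101011"  (len 12)
5) "010001010110101"  (len 15)
6) "10001010110101"  (len 14)
7) "00010101101010001"  (len 17)
8) "0010101101010001"  (len 16)
9) "010101101010001"  (len 15)
10) "10101101010001"  (len 14)
11) "01011010100010101"  (len 17)
12) "1011010100010101"  (len 16)
13) "0110101000101010001"  (len 19)
14) "110101000101010001"  (len 18)
15) "101010001010100011"  (len 18)
16) "010100010101000110001"  (len 21)
17) "10100010101000110001"  (len 20)
18) "01000101010001100011"  (len 20)
19) "1000101010001100011"  (len 19)
20) "0001010100011000110101"  (len 22)
21) "001010100011000110101"  (len 21)
22) "01010100011000110101"  (len 20)
23) "1010100011000110101"  (len 19)
24) "0101000110001101011"  (len 19)
25) "101000110001101011"  (len 18)
26) "010001100011010110101"  (len 21)
27) "10001100011010110101"  (len 20)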